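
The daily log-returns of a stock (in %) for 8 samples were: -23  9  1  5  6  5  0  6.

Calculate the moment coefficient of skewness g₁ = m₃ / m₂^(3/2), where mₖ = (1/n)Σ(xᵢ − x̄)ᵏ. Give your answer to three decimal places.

-1.922

x̄ = (-23 + 9 + 1 + 5 + 6 + 5 + 0 + 6) / 8 = 1.1250
deviations (xᵢ − x̄): -24.1250, 7.8750, -0.1250, 3.8750, 4.8750, 3.8750, -1.1250, 4.8750
Σ(xᵢ − x̄)² = 722.8750 ⇒ m₂ = 722.8750/8 = 90.35938
Σ(xᵢ − x̄)³ = -13206.0938 ⇒ m₃ = -13206.0938/8 = -1650.76172
m₂^(3/2) = 90.35938^(1.5) = 858.93407
g₁ = m₃ / m₂^(3/2) = -1650.76172 / 858.93407 ≈ -1.922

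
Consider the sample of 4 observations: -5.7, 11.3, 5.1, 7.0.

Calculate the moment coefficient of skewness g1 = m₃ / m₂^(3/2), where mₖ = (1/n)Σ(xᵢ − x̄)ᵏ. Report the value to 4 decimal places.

x̄ = (-5.7 + 11.3 + 5.1 + 7.0) / 4 = 4.4250
deviations (xᵢ − x̄): -10.1250, 6.8750, 0.6750, 2.5750
Σ(xᵢ − x̄)² = 156.8675 ⇒ m₂ = 156.8675/4 = 39.21688
Σ(xᵢ − x̄)³ = -695.6381 ⇒ m₃ = -695.6381/4 = -173.90953
m₂^(3/2) = 39.21688^(1.5) = 245.58932
g1 = m₃ / m₂^(3/2) = -173.90953 / 245.58932 ≈ -0.7081

-0.7081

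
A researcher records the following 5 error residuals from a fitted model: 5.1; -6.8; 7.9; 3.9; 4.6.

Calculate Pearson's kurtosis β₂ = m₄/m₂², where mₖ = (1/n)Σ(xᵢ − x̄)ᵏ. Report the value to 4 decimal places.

x̄ = 2.9400
Σ(xᵢ − x̄)² = 127.8120 ⇒ m₂ = 25.56240
Σ(xᵢ − x̄)⁴ = 9635.3108 ⇒ m₄ = 1927.06215
m₂² = 653.43629
β₂ = m₄/m₂² = 1927.06215 / 653.43629 ≈ 2.9491

2.9491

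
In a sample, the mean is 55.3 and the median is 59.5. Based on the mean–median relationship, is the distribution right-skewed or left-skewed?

left-skewed

mean − median = 55.3 − 59.5 = -4.2
mean < median ⇒ the longer tail is on the left ⇒ left-skewed (negatively skewed).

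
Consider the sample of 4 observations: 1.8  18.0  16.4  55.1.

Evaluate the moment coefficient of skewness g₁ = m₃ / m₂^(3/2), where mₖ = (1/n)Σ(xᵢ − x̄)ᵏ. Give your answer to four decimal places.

x̄ = (1.8 + 18.0 + 16.4 + 55.1) / 4 = 22.8250
deviations (xᵢ − x̄): -21.0250, -4.8250, -6.4250, 32.2750
Σ(xᵢ − x̄)² = 1548.2875 ⇒ m₂ = 1548.2875/4 = 387.07188
Σ(xᵢ − x̄)³ = 23948.4094 ⇒ m₃ = 23948.4094/4 = 5987.10234
m₂^(3/2) = 387.07188^(1.5) = 7615.30715
g₁ = m₃ / m₂^(3/2) = 5987.10234 / 7615.30715 ≈ 0.7862

0.7862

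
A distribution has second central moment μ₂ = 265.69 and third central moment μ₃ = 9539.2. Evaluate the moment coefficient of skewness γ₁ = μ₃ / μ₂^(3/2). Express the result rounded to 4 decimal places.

σ = √μ₂ = √265.69 = 16.30000
σ³ = μ₂^(3/2) = 4330.74700
γ₁ = μ₃/σ³ = 9539.2 / 4330.74700 ≈ 2.2027

2.2027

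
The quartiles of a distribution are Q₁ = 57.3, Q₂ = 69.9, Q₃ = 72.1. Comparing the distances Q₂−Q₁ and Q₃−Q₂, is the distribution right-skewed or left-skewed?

Q₂ − Q₁ = 12.6;  Q₃ − Q₂ = 2.2
Q₂ − Q₁ > Q₃ − Q₂ ⇒ the lower half is more spread out ⇒ left-skewed.

left-skewed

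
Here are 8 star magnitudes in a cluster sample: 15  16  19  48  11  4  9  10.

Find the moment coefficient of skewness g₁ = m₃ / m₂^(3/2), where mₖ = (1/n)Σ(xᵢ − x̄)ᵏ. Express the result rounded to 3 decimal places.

x̄ = (15 + 16 + 19 + 48 + 11 + 4 + 9 + 10) / 8 = 16.5000
deviations (xᵢ − x̄): -1.5000, -0.5000, 2.5000, 31.5000, -5.5000, -12.5000, -7.5000, -6.5000
Σ(xᵢ − x̄)² = 1286.0000 ⇒ m₂ = 1286.0000/8 = 160.75000
Σ(xᵢ − x̄)³ = 28452.0000 ⇒ m₃ = 28452.0000/8 = 3556.50000
m₂^(3/2) = 160.75000^(1.5) = 2038.10462
g₁ = m₃ / m₂^(3/2) = 3556.50000 / 2038.10462 ≈ 1.745

1.745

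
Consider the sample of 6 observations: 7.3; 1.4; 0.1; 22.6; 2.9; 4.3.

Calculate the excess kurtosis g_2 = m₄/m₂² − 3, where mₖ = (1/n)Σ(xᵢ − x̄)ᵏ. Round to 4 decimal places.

0.5743

x̄ = 6.4333
Σ(xᵢ − x̄)² = 344.5933 ⇒ m₂ = 57.43222
Σ(xᵢ − x̄)⁴ = 70737.5038 ⇒ m₄ = 11789.58397
m₂² = 3298.46015
g_2 = m₄/m₂² − 3 = 3.57427 − 3 ≈ 0.5743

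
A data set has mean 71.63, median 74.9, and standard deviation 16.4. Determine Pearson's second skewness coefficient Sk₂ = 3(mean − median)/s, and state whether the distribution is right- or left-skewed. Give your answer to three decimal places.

Sk₂ = 3(71.63 − 74.9) / 16.4 = 3 × -3.2700 / 16.4
    = -9.8100 / 16.4 ≈ -0.598
Sk₂ < 0 ⇒ mean < median ⇒ left-skewed (negative skew).

-0.598, left-skewed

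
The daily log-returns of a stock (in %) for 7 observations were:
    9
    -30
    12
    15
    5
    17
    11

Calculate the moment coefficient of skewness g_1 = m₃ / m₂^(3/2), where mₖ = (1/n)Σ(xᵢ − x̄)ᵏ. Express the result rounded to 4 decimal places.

-1.7993

x̄ = (9 - 30 + 12 + 15 + 5 + 17 + 11) / 7 = 5.5714
deviations (xᵢ − x̄): 3.4286, -35.5714, 6.4286, 9.4286, -0.5714, 11.4286, 5.4286
Σ(xᵢ − x̄)² = 1567.7143 ⇒ m₂ = 1567.7143/7 = 223.95918
Σ(xᵢ − x̄)³ = -42212.8163 ⇒ m₃ = -42212.8163/7 = -6030.40233
m₂^(3/2) = 223.95918^(1.5) = 3351.60874
g_1 = m₃ / m₂^(3/2) = -6030.40233 / 3351.60874 ≈ -1.7993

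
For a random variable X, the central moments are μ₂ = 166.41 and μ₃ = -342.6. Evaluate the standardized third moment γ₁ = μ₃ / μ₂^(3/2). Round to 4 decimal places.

-0.1596

σ = √μ₂ = √166.41 = 12.90000
σ³ = μ₂^(3/2) = 2146.68900
γ₁ = μ₃/σ³ = -342.6 / 2146.68900 ≈ -0.1596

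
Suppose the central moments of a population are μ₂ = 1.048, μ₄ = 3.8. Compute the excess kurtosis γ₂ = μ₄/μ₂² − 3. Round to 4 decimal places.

0.4599

μ₂² = 1.048² = 1.09830
μ₄/μ₂² = 3.8 / 1.09830 = 3.45988
γ₂ = 3.45988 − 3 ≈ 0.4599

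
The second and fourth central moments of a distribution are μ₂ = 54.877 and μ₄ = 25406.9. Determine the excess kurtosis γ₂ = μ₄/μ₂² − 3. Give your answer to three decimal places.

μ₂² = 54.877² = 3011.48513
μ₄/μ₂² = 25406.9 / 3011.48513 = 8.43667
γ₂ = 8.43667 − 3 ≈ 5.437

5.437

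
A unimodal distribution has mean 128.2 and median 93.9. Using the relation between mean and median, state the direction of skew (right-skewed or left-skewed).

mean − median = 128.2 − 93.9 = 34.3
mean > median ⇒ the longer tail is on the right ⇒ right-skewed (positively skewed).

right-skewed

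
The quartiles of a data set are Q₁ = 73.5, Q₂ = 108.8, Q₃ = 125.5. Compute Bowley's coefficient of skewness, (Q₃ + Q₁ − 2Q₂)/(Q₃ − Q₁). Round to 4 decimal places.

numerator: Q₃ + Q₁ − 2Q₂ = 125.5 + 73.5 − 2×108.8 = -18.6000
denominator: Q₃ − Q₁ = 125.5 − 73.5 = 52.0000
Bowley skewness = -18.6000 / 52.0000 ≈ -0.3577

-0.3577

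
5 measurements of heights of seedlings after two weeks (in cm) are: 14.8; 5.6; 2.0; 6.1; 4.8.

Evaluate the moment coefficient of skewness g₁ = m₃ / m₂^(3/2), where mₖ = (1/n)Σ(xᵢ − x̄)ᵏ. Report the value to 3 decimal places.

1.075

x̄ = (14.8 + 5.6 + 2.0 + 6.1 + 4.8) / 5 = 6.6600
deviations (xᵢ − x̄): 8.1400, -1.0600, -4.6600, -0.5600, -1.8600
Σ(xᵢ − x̄)² = 92.8720 ⇒ m₂ = 92.8720/5 = 18.57440
Σ(xᵢ − x̄)³ = 430.3570 ⇒ m₃ = 430.3570/5 = 86.07139
m₂^(3/2) = 18.57440^(1.5) = 80.05200
g₁ = m₃ / m₂^(3/2) = 86.07139 / 80.05200 ≈ 1.075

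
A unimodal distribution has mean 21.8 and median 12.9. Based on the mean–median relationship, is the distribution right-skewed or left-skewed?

mean − median = 21.8 − 12.9 = 8.9
mean > median ⇒ the longer tail is on the right ⇒ right-skewed (positively skewed).

right-skewed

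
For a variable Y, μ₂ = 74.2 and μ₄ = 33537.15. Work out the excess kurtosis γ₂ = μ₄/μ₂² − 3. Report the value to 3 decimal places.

μ₂² = 74.2² = 5505.64000
μ₄/μ₂² = 33537.15 / 5505.64000 = 6.09142
γ₂ = 6.09142 − 3 ≈ 3.091

3.091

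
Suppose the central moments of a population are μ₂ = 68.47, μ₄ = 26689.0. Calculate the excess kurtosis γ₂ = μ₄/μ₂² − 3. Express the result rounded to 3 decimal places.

2.693

μ₂² = 68.47² = 4688.14090
μ₄/μ₂² = 26689.0 / 4688.14090 = 5.69287
γ₂ = 5.69287 − 3 ≈ 2.693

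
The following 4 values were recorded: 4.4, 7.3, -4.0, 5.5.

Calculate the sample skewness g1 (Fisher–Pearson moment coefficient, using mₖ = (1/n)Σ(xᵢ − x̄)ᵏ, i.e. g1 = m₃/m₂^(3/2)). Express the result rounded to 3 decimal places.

-0.957

x̄ = (4.4 + 7.3 - 4.0 + 5.5) / 4 = 3.3000
deviations (xᵢ − x̄): 1.1000, 4.0000, -7.3000, 2.2000
Σ(xᵢ − x̄)² = 75.3400 ⇒ m₂ = 75.3400/4 = 18.83500
Σ(xᵢ − x̄)³ = -313.0380 ⇒ m₃ = -313.0380/4 = -78.25950
m₂^(3/2) = 18.83500^(1.5) = 81.74260
g1 = m₃ / m₂^(3/2) = -78.25950 / 81.74260 ≈ -0.957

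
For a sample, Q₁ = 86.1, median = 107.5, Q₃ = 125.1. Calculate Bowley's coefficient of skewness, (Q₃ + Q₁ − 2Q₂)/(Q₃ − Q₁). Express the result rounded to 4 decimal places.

-0.0974

numerator: Q₃ + Q₁ − 2Q₂ = 125.1 + 86.1 − 2×107.5 = -3.8000
denominator: Q₃ − Q₁ = 125.1 − 86.1 = 39.0000
Bowley skewness = -3.8000 / 39.0000 ≈ -0.0974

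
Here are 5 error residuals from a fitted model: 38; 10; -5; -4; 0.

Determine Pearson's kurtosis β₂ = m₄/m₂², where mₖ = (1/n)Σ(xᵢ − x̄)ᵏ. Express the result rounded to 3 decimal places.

x̄ = 7.8000
Σ(xᵢ − x̄)² = 1280.8000 ⇒ m₂ = 256.16000
Σ(xᵢ − x̄)⁴ = 881773.2160 ⇒ m₄ = 176354.64320
m₂² = 65617.94560
β₂ = m₄/m₂² = 176354.64320 / 65617.94560 ≈ 2.688

2.688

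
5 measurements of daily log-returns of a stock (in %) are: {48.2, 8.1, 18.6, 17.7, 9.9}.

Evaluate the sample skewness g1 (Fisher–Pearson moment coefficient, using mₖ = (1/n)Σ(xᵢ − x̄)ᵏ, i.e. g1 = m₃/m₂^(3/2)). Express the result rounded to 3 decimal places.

x̄ = (48.2 + 8.1 + 18.6 + 17.7 + 9.9) / 5 = 20.5000
deviations (xᵢ − x̄): 27.7000, -12.4000, -1.9000, -2.8000, -10.6000
Σ(xᵢ − x̄)² = 1044.8600 ⇒ m₂ = 1044.8600/5 = 208.97200
Σ(xᵢ − x̄)³ = 18127.4820 ⇒ m₃ = 18127.4820/5 = 3625.49640
m₂^(3/2) = 208.97200^(1.5) = 3020.87078
g1 = m₃ / m₂^(3/2) = 3625.49640 / 3020.87078 ≈ 1.200

1.200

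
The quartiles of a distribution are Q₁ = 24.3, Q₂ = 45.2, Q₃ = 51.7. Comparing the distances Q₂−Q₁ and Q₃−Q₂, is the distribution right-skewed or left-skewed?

left-skewed

Q₂ − Q₁ = 20.9;  Q₃ − Q₂ = 6.5
Q₂ − Q₁ > Q₃ − Q₂ ⇒ the lower half is more spread out ⇒ left-skewed.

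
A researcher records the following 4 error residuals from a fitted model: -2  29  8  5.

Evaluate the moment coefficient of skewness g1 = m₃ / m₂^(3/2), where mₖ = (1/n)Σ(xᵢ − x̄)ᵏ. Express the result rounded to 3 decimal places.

0.810

x̄ = (-2 + 29 + 8 + 5) / 4 = 10.0000
deviations (xᵢ − x̄): -12.0000, 19.0000, -2.0000, -5.0000
Σ(xᵢ − x̄)² = 534.0000 ⇒ m₂ = 534.0000/4 = 133.50000
Σ(xᵢ − x̄)³ = 4998.0000 ⇒ m₃ = 4998.0000/4 = 1249.50000
m₂^(3/2) = 133.50000^(1.5) = 1542.48837
g1 = m₃ / m₂^(3/2) = 1249.50000 / 1542.48837 ≈ 0.810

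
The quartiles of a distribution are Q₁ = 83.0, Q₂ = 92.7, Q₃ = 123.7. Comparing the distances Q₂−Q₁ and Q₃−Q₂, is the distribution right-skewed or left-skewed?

Q₂ − Q₁ = 9.7;  Q₃ − Q₂ = 31.0
Q₃ − Q₂ > Q₂ − Q₁ ⇒ the upper half is more spread out ⇒ right-skewed.

right-skewed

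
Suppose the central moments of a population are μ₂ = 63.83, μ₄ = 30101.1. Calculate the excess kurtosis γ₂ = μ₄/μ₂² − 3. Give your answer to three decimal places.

μ₂² = 63.83² = 4074.26890
μ₄/μ₂² = 30101.1 / 4074.26890 = 7.38810
γ₂ = 7.38810 − 3 ≈ 4.388

4.388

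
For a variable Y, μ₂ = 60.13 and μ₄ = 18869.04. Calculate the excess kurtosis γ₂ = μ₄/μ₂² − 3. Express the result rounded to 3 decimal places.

μ₂² = 60.13² = 3615.61690
μ₄/μ₂² = 18869.04 / 3615.61690 = 5.21876
γ₂ = 5.21876 − 3 ≈ 2.219

2.219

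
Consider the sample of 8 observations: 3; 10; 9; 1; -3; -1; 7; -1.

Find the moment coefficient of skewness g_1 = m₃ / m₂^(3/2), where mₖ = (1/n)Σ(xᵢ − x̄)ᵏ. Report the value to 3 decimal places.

x̄ = (3 + 10 + 9 + 1 - 3 - 1 + 7 - 1) / 8 = 3.1250
deviations (xᵢ − x̄): -0.1250, 6.8750, 5.8750, -2.1250, -6.1250, -4.1250, 3.8750, -4.1250
Σ(xᵢ − x̄)² = 172.8750 ⇒ m₂ = 172.8750/8 = 21.60938
Σ(xᵢ − x̄)³ = 206.1563 ⇒ m₃ = 206.1563/8 = 25.76953
m₂^(3/2) = 21.60938^(1.5) = 100.45309
g_1 = m₃ / m₂^(3/2) = 25.76953 / 100.45309 ≈ 0.257

0.257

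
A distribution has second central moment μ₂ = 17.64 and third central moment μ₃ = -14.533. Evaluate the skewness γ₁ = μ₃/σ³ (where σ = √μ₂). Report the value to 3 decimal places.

σ = √μ₂ = √17.64 = 4.20000
σ³ = μ₂^(3/2) = 74.08800
γ₁ = μ₃/σ³ = -14.533 / 74.08800 ≈ -0.196

-0.196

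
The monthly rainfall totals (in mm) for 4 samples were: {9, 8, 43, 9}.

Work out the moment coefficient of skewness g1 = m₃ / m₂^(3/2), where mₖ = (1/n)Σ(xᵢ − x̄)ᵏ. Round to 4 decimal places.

1.1521

x̄ = (9 + 8 + 43 + 9) / 4 = 17.2500
deviations (xᵢ − x̄): -8.2500, -9.2500, 25.7500, -8.2500
Σ(xᵢ − x̄)² = 884.7500 ⇒ m₂ = 884.7500/4 = 221.18750
Σ(xᵢ − x̄)³ = 15159.3750 ⇒ m₃ = 15159.3750/4 = 3789.84375
m₂^(3/2) = 221.18750^(1.5) = 3289.58316
g1 = m₃ / m₂^(3/2) = 3789.84375 / 3289.58316 ≈ 1.1521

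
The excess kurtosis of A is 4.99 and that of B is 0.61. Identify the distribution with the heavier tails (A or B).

A

Higher excess kurtosis ⇒ heavier tails relative to the normal distribution.
4.99 vs 0.61: the larger is 4.99, so A has heavier tails.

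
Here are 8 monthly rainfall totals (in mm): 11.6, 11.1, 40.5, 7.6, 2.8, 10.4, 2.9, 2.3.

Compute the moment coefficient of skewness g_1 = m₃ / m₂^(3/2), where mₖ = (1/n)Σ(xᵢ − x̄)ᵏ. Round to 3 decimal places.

1.837

x̄ = (11.6 + 11.1 + 40.5 + 7.6 + 2.8 + 10.4 + 2.9 + 2.3) / 8 = 11.1500
deviations (xᵢ − x̄): 0.4500, -0.0500, 29.3500, -3.5500, -8.3500, -0.7500, -8.2500, -8.8500
Σ(xᵢ − x̄)² = 1090.9000 ⇒ m₂ = 1090.9000/8 = 136.36250
Σ(xᵢ − x̄)³ = 23400.8280 ⇒ m₃ = 23400.8280/8 = 2925.10350
m₂^(3/2) = 136.36250^(1.5) = 1592.36430
g_1 = m₃ / m₂^(3/2) = 2925.10350 / 1592.36430 ≈ 1.837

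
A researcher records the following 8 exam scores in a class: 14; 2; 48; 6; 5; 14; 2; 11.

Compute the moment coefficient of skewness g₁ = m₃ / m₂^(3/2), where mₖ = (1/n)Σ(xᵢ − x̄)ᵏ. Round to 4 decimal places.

1.8163

x̄ = (14 + 2 + 48 + 6 + 5 + 14 + 2 + 11) / 8 = 12.7500
deviations (xᵢ − x̄): 1.2500, -10.7500, 35.2500, -6.7500, -7.7500, 1.2500, -10.7500, -1.7500
Σ(xᵢ − x̄)² = 1585.5000 ⇒ m₂ = 1585.5000/8 = 198.18750
Σ(xᵢ − x̄)³ = 40541.2500 ⇒ m₃ = 40541.2500/8 = 5067.65625
m₂^(3/2) = 198.18750^(1.5) = 2790.06544
g₁ = m₃ / m₂^(3/2) = 5067.65625 / 2790.06544 ≈ 1.8163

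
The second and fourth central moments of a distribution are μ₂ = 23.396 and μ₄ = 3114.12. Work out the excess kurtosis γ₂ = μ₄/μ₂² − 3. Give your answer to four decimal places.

μ₂² = 23.396² = 547.37282
μ₄/μ₂² = 3114.12 / 547.37282 = 5.68921
γ₂ = 5.68921 − 3 ≈ 2.6892

2.6892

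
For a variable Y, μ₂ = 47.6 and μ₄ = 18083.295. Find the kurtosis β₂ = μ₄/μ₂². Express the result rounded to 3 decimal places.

μ₂² = 47.6² = 2265.76000
μ₄/μ₂² = 18083.295 / 2265.76000 = 7.98112
β₂ ≈ 7.981

7.981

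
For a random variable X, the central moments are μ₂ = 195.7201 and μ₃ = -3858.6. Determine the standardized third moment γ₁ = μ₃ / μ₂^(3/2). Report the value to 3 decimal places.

-1.409

σ = √μ₂ = √195.7201 = 13.99000
σ³ = μ₂^(3/2) = 2738.12420
γ₁ = μ₃/σ³ = -3858.6 / 2738.12420 ≈ -1.409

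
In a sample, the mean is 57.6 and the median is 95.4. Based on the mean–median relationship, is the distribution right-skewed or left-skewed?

mean − median = 57.6 − 95.4 = -37.8
mean < median ⇒ the longer tail is on the left ⇒ left-skewed (negatively skewed).

left-skewed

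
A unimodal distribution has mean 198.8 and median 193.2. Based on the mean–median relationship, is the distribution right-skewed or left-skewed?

right-skewed

mean − median = 198.8 − 193.2 = 5.6
mean > median ⇒ the longer tail is on the right ⇒ right-skewed (positively skewed).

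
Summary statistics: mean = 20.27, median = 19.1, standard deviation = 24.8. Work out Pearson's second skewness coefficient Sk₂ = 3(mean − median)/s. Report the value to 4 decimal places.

Sk₂ = 3(20.27 − 19.1) / 24.8 = 3 × 1.1700 / 24.8
    = 3.5100 / 24.8 ≈ 0.1415

0.1415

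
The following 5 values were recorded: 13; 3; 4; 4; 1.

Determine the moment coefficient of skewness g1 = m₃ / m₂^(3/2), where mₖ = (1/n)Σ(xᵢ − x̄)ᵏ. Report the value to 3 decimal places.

x̄ = (13 + 3 + 4 + 4 + 1) / 5 = 5.0000
deviations (xᵢ − x̄): 8.0000, -2.0000, -1.0000, -1.0000, -4.0000
Σ(xᵢ − x̄)² = 86.0000 ⇒ m₂ = 86.0000/5 = 17.20000
Σ(xᵢ − x̄)³ = 438.0000 ⇒ m₃ = 438.0000/5 = 87.60000
m₂^(3/2) = 17.20000^(1.5) = 71.33336
g1 = m₃ / m₂^(3/2) = 87.60000 / 71.33336 ≈ 1.228

1.228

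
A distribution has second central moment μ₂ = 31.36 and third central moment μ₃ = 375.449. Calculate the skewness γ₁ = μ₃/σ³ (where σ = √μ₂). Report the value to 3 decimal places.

σ = √μ₂ = √31.36 = 5.60000
σ³ = μ₂^(3/2) = 175.61600
γ₁ = μ₃/σ³ = 375.449 / 175.61600 ≈ 2.138

2.138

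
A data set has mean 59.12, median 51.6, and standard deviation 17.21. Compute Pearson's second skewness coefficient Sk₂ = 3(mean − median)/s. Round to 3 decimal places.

Sk₂ = 3(59.12 − 51.6) / 17.21 = 3 × 7.5200 / 17.21
    = 22.5600 / 17.21 ≈ 1.311

1.311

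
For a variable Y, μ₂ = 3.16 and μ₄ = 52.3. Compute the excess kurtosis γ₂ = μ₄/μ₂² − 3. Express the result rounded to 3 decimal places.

2.238

μ₂² = 3.16² = 9.98560
μ₄/μ₂² = 52.3 / 9.98560 = 5.23754
γ₂ = 5.23754 − 3 ≈ 2.238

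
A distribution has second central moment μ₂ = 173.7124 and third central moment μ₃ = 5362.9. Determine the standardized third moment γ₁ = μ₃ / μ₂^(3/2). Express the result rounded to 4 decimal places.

2.3424

σ = √μ₂ = √173.7124 = 13.18000
σ³ = μ₂^(3/2) = 2289.52943
γ₁ = μ₃/σ³ = 5362.9 / 2289.52943 ≈ 2.3424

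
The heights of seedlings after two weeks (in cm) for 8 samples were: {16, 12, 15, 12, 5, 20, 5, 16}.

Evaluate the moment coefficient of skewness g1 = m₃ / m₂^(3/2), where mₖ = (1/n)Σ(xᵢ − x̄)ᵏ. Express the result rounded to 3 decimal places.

-0.396

x̄ = (16 + 12 + 15 + 12 + 5 + 20 + 5 + 16) / 8 = 12.6250
deviations (xᵢ − x̄): 3.3750, -0.6250, 2.3750, -0.6250, -7.6250, 7.3750, -7.6250, 3.3750
Σ(xᵢ − x̄)² = 199.8750 ⇒ m₂ = 199.8750/8 = 24.98438
Σ(xᵢ − x̄)³ = -395.7188 ⇒ m₃ = -395.7188/8 = -49.46484
m₂^(3/2) = 24.98438^(1.5) = 124.88283
g1 = m₃ / m₂^(3/2) = -49.46484 / 124.88283 ≈ -0.396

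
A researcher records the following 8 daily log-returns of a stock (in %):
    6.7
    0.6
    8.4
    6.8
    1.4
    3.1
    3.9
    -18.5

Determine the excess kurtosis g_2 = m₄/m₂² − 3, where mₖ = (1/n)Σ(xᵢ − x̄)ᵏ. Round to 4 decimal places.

x̄ = 1.5500
Σ(xᵢ − x̄)² = 511.8600 ⇒ m₂ = 63.98250
Σ(xᵢ − x̄)⁴ = 165307.9505 ⇒ m₄ = 20663.49381
m₂² = 4093.76031
g_2 = m₄/m₂² − 3 = 5.04756 − 3 ≈ 2.0476

2.0476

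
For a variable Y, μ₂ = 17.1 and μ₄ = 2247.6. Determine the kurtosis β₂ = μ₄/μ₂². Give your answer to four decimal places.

μ₂² = 17.1² = 292.41000
μ₄/μ₂² = 2247.6 / 292.41000 = 7.68647
β₂ ≈ 7.6865

7.6865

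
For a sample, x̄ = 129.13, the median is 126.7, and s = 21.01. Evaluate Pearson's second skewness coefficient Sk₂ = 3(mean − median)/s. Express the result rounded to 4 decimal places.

0.3470

Sk₂ = 3(129.13 − 126.7) / 21.01 = 3 × 2.4300 / 21.01
    = 7.2900 / 21.01 ≈ 0.3470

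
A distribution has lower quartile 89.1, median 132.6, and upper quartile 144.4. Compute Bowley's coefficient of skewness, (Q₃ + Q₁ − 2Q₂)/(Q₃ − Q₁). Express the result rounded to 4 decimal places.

-0.5732

numerator: Q₃ + Q₁ − 2Q₂ = 144.4 + 89.1 − 2×132.6 = -31.7000
denominator: Q₃ − Q₁ = 144.4 − 89.1 = 55.3000
Bowley skewness = -31.7000 / 55.3000 ≈ -0.5732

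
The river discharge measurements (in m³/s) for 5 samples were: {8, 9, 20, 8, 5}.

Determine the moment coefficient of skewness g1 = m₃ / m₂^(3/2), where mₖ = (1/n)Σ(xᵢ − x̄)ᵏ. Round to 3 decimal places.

x̄ = (8 + 9 + 20 + 8 + 5) / 5 = 10.0000
deviations (xᵢ − x̄): -2.0000, -1.0000, 10.0000, -2.0000, -5.0000
Σ(xᵢ − x̄)² = 134.0000 ⇒ m₂ = 134.0000/5 = 26.80000
Σ(xᵢ − x̄)³ = 858.0000 ⇒ m₃ = 858.0000/5 = 171.60000
m₂^(3/2) = 26.80000^(1.5) = 138.74016
g1 = m₃ / m₂^(3/2) = 171.60000 / 138.74016 ≈ 1.237

1.237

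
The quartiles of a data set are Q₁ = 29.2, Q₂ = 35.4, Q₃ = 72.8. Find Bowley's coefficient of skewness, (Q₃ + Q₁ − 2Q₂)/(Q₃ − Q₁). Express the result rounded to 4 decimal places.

numerator: Q₃ + Q₁ − 2Q₂ = 72.8 + 29.2 − 2×35.4 = 31.2000
denominator: Q₃ − Q₁ = 72.8 − 29.2 = 43.6000
Bowley skewness = 31.2000 / 43.6000 ≈ 0.7156

0.7156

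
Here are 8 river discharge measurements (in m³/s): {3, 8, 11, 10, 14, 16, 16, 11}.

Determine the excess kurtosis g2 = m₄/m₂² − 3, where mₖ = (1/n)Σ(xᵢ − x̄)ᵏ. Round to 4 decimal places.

-0.4386

x̄ = 11.1250
Σ(xᵢ − x̄)² = 132.8750 ⇒ m₂ = 16.60938
Σ(xᵢ − x̄)⁴ = 5652.9629 ⇒ m₄ = 706.62036
m₂² = 275.87134
g2 = m₄/m₂² − 3 = 2.56141 − 3 ≈ -0.4386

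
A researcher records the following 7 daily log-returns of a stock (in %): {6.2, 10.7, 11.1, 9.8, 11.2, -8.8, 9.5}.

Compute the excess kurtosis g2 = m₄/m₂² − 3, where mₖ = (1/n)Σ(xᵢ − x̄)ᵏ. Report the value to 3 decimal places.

x̄ = 7.1000
Σ(xᵢ − x̄)² = 312.4400 ⇒ m₂ = 44.63429
Σ(xᵢ − x̄)⁴ = 64706.4116 ⇒ m₄ = 9243.77309
m₂² = 1992.21946
g2 = m₄/m₂² − 3 = 4.63994 − 3 ≈ 1.640

1.640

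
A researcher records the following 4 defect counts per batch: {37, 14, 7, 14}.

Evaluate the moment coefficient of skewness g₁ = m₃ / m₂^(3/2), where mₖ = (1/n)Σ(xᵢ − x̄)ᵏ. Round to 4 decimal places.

0.9268

x̄ = (37 + 14 + 7 + 14) / 4 = 18.0000
deviations (xᵢ − x̄): 19.0000, -4.0000, -11.0000, -4.0000
Σ(xᵢ − x̄)² = 514.0000 ⇒ m₂ = 514.0000/4 = 128.50000
Σ(xᵢ − x̄)³ = 5400.0000 ⇒ m₃ = 5400.0000/4 = 1350.00000
m₂^(3/2) = 128.50000^(1.5) = 1456.64825
g₁ = m₃ / m₂^(3/2) = 1350.00000 / 1456.64825 ≈ 0.9268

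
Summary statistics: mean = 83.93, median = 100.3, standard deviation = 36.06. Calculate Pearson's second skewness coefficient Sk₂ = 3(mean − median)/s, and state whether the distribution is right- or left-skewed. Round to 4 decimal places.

Sk₂ = 3(83.93 − 100.3) / 36.06 = 3 × -16.3700 / 36.06
    = -49.1100 / 36.06 ≈ -1.3619
Sk₂ < 0 ⇒ mean < median ⇒ left-skewed (negative skew).

-1.3619, left-skewed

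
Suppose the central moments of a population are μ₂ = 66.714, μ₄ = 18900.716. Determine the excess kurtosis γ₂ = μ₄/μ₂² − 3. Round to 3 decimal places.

1.247

μ₂² = 66.714² = 4450.75780
μ₄/μ₂² = 18900.716 / 4450.75780 = 4.24663
γ₂ = 4.24663 − 3 ≈ 1.247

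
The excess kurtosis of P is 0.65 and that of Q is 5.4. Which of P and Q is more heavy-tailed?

Q

Higher excess kurtosis ⇒ heavier tails relative to the normal distribution.
0.65 vs 5.4: the larger is 5.4, so Q has heavier tails.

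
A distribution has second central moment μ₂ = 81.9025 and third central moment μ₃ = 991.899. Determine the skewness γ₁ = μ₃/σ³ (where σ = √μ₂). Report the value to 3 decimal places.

1.338

σ = √μ₂ = √81.9025 = 9.05000
σ³ = μ₂^(3/2) = 741.21763
γ₁ = μ₃/σ³ = 991.899 / 741.21763 ≈ 1.338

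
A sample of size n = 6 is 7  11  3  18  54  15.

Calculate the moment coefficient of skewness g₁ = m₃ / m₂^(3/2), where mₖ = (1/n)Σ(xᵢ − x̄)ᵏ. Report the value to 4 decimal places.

1.4531

x̄ = (7 + 11 + 3 + 18 + 54 + 15) / 6 = 18.0000
deviations (xᵢ − x̄): -11.0000, -7.0000, -15.0000, 0.0000, 36.0000, -3.0000
Σ(xᵢ − x̄)² = 1700.0000 ⇒ m₂ = 1700.0000/6 = 283.33333
Σ(xᵢ − x̄)³ = 41580.0000 ⇒ m₃ = 41580.0000/6 = 6930.00000
m₂^(3/2) = 283.33333^(1.5) = 4769.21067
g₁ = m₃ / m₂^(3/2) = 6930.00000 / 4769.21067 ≈ 1.4531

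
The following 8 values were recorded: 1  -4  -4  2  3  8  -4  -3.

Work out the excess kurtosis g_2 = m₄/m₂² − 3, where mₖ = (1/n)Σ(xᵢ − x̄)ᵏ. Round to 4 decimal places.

x̄ = -0.1250
Σ(xᵢ − x̄)² = 134.8750 ⇒ m₂ = 16.85938
Σ(xᵢ − x̄)⁴ = 5220.1504 ⇒ m₄ = 652.51880
m₂² = 284.23853
g_2 = m₄/m₂² − 3 = 2.29567 − 3 ≈ -0.7043

-0.7043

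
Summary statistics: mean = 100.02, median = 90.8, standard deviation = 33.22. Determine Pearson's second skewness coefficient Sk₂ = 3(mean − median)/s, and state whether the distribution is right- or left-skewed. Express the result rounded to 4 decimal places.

0.8326, right-skewed

Sk₂ = 3(100.02 − 90.8) / 33.22 = 3 × 9.2200 / 33.22
    = 27.6600 / 33.22 ≈ 0.8326
Sk₂ > 0 ⇒ mean > median ⇒ right-skewed (positive skew).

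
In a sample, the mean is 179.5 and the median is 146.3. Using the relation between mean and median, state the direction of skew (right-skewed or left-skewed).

right-skewed

mean − median = 179.5 − 146.3 = 33.2
mean > median ⇒ the longer tail is on the right ⇒ right-skewed (positively skewed).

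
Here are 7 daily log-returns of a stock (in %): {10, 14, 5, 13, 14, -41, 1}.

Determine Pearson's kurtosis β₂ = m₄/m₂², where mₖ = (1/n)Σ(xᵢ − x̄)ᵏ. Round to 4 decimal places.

x̄ = 2.2857
Σ(xᵢ − x̄)² = 2331.4286 ⇒ m₂ = 333.06122
Σ(xᵢ − x̄)⁴ = 3565013.4927 ⇒ m₄ = 509287.64182
m₂² = 110929.77926
β₂ = m₄/m₂² = 509287.64182 / 110929.77926 ≈ 4.5911

4.5911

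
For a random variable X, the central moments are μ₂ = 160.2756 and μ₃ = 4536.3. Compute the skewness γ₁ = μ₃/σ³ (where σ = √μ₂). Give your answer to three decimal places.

2.236

σ = √μ₂ = √160.2756 = 12.66000
σ³ = μ₂^(3/2) = 2029.08910
γ₁ = μ₃/σ³ = 4536.3 / 2029.08910 ≈ 2.236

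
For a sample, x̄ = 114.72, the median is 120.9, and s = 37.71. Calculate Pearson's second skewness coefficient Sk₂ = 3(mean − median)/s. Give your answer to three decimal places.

Sk₂ = 3(114.72 − 120.9) / 37.71 = 3 × -6.1800 / 37.71
    = -18.5400 / 37.71 ≈ -0.492

-0.492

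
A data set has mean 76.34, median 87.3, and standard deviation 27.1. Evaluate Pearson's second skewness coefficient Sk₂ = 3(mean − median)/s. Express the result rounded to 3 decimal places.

Sk₂ = 3(76.34 − 87.3) / 27.1 = 3 × -10.9600 / 27.1
    = -32.8800 / 27.1 ≈ -1.213

-1.213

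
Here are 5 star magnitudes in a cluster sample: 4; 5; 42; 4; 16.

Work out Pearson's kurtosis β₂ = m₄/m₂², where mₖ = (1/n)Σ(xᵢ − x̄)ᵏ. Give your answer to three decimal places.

2.740

x̄ = 14.2000
Σ(xᵢ − x̄)² = 1068.8000 ⇒ m₂ = 213.76000
Σ(xᵢ − x̄)⁴ = 626104.7360 ⇒ m₄ = 125220.94720
m₂² = 45693.33760
β₂ = m₄/m₂² = 125220.94720 / 45693.33760 ≈ 2.740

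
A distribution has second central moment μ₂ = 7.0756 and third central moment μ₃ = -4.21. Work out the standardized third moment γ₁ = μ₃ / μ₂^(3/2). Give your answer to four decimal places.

-0.2237

σ = √μ₂ = √7.0756 = 2.66000
σ³ = μ₂^(3/2) = 18.82110
γ₁ = μ₃/σ³ = -4.21 / 18.82110 ≈ -0.2237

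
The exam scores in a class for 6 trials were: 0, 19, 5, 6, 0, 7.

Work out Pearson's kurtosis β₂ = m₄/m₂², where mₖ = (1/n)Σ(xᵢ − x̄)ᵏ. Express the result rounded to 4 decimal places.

x̄ = 6.1667
Σ(xᵢ − x̄)² = 242.8333 ⇒ m₂ = 40.47222
Σ(xᵢ − x̄)⁴ = 30018.8194 ⇒ m₄ = 5003.13657
m₂² = 1638.00077
β₂ = m₄/m₂² = 5003.13657 / 1638.00077 ≈ 3.0544

3.0544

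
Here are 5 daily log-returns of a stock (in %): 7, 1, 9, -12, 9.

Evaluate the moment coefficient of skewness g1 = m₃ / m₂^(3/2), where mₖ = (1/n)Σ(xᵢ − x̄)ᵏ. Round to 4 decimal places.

-1.0695

x̄ = (7 + 1 + 9 - 12 + 9) / 5 = 2.8000
deviations (xᵢ − x̄): 4.2000, -1.8000, 6.2000, -14.8000, 6.2000
Σ(xᵢ − x̄)² = 316.8000 ⇒ m₂ = 316.8000/5 = 63.36000
Σ(xᵢ − x̄)³ = -2696.8800 ⇒ m₃ = -2696.8800/5 = -539.37600
m₂^(3/2) = 63.36000^(1.5) = 504.33923
g1 = m₃ / m₂^(3/2) = -539.37600 / 504.33923 ≈ -1.0695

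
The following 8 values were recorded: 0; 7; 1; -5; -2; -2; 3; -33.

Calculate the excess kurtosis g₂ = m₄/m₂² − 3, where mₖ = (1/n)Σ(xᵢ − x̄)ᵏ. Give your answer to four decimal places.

2.2359

x̄ = -3.8750
Σ(xᵢ − x̄)² = 1060.8750 ⇒ m₂ = 132.60938
Σ(xᵢ − x̄)⁴ = 736591.9629 ⇒ m₄ = 92073.99536
m₂² = 17585.24634
g₂ = m₄/m₂² − 3 = 5.23587 − 3 ≈ 2.2359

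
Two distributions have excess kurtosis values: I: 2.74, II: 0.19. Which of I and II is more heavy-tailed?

I

Higher excess kurtosis ⇒ heavier tails relative to the normal distribution.
2.74 vs 0.19: the larger is 2.74, so I has heavier tails.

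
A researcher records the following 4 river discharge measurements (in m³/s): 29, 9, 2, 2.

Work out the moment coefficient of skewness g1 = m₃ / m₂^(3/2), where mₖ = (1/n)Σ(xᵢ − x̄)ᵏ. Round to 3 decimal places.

0.943

x̄ = (29 + 9 + 2 + 2) / 4 = 10.5000
deviations (xᵢ − x̄): 18.5000, -1.5000, -8.5000, -8.5000
Σ(xᵢ − x̄)² = 489.0000 ⇒ m₂ = 489.0000/4 = 122.25000
Σ(xᵢ − x̄)³ = 5100.0000 ⇒ m₃ = 5100.0000/4 = 1275.00000
m₂^(3/2) = 122.25000^(1.5) = 1351.67818
g1 = m₃ / m₂^(3/2) = 1275.00000 / 1351.67818 ≈ 0.943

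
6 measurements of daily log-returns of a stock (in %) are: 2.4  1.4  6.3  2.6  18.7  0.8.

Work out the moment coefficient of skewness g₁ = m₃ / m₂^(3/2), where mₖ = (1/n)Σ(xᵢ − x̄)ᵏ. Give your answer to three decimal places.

1.505

x̄ = (2.4 + 1.4 + 6.3 + 2.6 + 18.7 + 0.8) / 6 = 5.3667
deviations (xᵢ − x̄): -2.9667, -3.9667, 0.9333, -2.7667, 13.3333, -4.5667
Σ(xᵢ − x̄)² = 231.6933 ⇒ m₂ = 231.6933/6 = 38.61556
Σ(xᵢ − x̄)³ = 2166.2476 ⇒ m₃ = 2166.2476/6 = 361.04126
m₂^(3/2) = 38.61556^(1.5) = 239.96253
g₁ = m₃ / m₂^(3/2) = 361.04126 / 239.96253 ≈ 1.505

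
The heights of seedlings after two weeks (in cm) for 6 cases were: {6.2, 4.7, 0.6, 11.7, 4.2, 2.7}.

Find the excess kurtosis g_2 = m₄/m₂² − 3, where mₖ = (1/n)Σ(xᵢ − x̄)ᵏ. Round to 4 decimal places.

x̄ = 5.0167
Σ(xᵢ − x̄)² = 71.7083 ⇒ m₂ = 11.95139
Σ(xᵢ − x̄)⁴ = 2406.8765 ⇒ m₄ = 401.14609
m₂² = 142.83570
g_2 = m₄/m₂² − 3 = 2.80844 − 3 ≈ -0.1916

-0.1916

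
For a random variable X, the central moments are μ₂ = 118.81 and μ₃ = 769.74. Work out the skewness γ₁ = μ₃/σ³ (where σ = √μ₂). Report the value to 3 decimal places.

0.594

σ = √μ₂ = √118.81 = 10.90000
σ³ = μ₂^(3/2) = 1295.02900
γ₁ = μ₃/σ³ = 769.74 / 1295.02900 ≈ 0.594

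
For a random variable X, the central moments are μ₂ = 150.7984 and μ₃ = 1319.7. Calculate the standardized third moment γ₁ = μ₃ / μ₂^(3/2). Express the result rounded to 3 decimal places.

σ = √μ₂ = √150.7984 = 12.28000
σ³ = μ₂^(3/2) = 1851.80435
γ₁ = μ₃/σ³ = 1319.7 / 1851.80435 ≈ 0.713

0.713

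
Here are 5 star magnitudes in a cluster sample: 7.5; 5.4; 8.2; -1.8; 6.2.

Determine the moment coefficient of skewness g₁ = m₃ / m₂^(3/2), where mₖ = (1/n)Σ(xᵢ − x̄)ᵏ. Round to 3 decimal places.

-1.230

x̄ = (7.5 + 5.4 + 8.2 - 1.8 + 6.2) / 5 = 5.1000
deviations (xᵢ − x̄): 2.4000, 0.3000, 3.1000, -6.9000, 1.1000
Σ(xᵢ − x̄)² = 64.2800 ⇒ m₂ = 64.2800/5 = 12.85600
Σ(xᵢ − x̄)³ = -283.5360 ⇒ m₃ = -283.5360/5 = -56.70720
m₂^(3/2) = 12.85600^(1.5) = 46.09553
g₁ = m₃ / m₂^(3/2) = -56.70720 / 46.09553 ≈ -1.230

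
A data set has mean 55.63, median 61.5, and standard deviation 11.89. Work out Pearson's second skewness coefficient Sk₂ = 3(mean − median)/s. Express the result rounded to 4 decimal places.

Sk₂ = 3(55.63 − 61.5) / 11.89 = 3 × -5.8700 / 11.89
    = -17.6100 / 11.89 ≈ -1.4811

-1.4811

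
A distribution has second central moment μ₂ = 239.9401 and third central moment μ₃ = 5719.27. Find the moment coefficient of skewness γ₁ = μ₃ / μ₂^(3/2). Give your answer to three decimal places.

σ = √μ₂ = √239.9401 = 15.49000
σ³ = μ₂^(3/2) = 3716.67215
γ₁ = μ₃/σ³ = 5719.27 / 3716.67215 ≈ 1.539

1.539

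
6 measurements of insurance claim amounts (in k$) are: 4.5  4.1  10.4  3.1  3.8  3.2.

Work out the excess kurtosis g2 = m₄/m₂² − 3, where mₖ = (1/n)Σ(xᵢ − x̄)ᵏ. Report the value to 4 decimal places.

0.9404

x̄ = 4.8500
Σ(xᵢ − x̄)² = 38.3750 ⇒ m₂ = 6.39583
Σ(xᵢ − x̄)⁴ = 967.1318 ⇒ m₄ = 161.18864
m₂² = 40.90668
g2 = m₄/m₂² − 3 = 3.94040 − 3 ≈ 0.9404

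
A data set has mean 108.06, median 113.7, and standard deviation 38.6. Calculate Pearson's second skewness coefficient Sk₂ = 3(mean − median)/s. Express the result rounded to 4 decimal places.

Sk₂ = 3(108.06 − 113.7) / 38.6 = 3 × -5.6400 / 38.6
    = -16.9200 / 38.6 ≈ -0.4383

-0.4383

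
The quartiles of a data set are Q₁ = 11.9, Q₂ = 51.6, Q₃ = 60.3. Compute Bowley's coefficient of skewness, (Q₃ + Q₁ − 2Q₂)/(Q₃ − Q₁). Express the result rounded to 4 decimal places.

-0.6405

numerator: Q₃ + Q₁ − 2Q₂ = 60.3 + 11.9 − 2×51.6 = -31.0000
denominator: Q₃ − Q₁ = 60.3 − 11.9 = 48.4000
Bowley skewness = -31.0000 / 48.4000 ≈ -0.6405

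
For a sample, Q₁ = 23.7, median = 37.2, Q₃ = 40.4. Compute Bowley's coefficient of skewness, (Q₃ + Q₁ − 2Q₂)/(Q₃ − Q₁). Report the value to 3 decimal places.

-0.617

numerator: Q₃ + Q₁ − 2Q₂ = 40.4 + 23.7 − 2×37.2 = -10.3000
denominator: Q₃ − Q₁ = 40.4 − 23.7 = 16.7000
Bowley skewness = -10.3000 / 16.7000 ≈ -0.617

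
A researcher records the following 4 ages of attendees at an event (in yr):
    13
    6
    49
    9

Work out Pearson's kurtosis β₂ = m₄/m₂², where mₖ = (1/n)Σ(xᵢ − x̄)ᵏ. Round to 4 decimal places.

2.2784

x̄ = 19.2500
Σ(xᵢ − x̄)² = 1204.7500 ⇒ m₂ = 301.18750
Σ(xᵢ − x̄)⁴ = 826721.8281 ⇒ m₄ = 206680.45703
m₂² = 90713.91016
β₂ = m₄/m₂² = 206680.45703 / 90713.91016 ≈ 2.2784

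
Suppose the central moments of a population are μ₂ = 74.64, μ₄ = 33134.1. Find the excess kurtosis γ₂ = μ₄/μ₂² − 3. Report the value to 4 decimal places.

μ₂² = 74.64² = 5571.12960
μ₄/μ₂² = 33134.1 / 5571.12960 = 5.94747
γ₂ = 5.94747 − 3 ≈ 2.9475

2.9475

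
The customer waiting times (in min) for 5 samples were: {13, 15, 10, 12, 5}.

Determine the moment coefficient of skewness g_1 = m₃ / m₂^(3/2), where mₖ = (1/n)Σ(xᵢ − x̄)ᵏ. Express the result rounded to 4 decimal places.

x̄ = (13 + 15 + 10 + 12 + 5) / 5 = 11.0000
deviations (xᵢ − x̄): 2.0000, 4.0000, -1.0000, 1.0000, -6.0000
Σ(xᵢ − x̄)² = 58.0000 ⇒ m₂ = 58.0000/5 = 11.60000
Σ(xᵢ − x̄)³ = -144.0000 ⇒ m₃ = -144.0000/5 = -28.80000
m₂^(3/2) = 11.60000^(1.5) = 39.50818
g_1 = m₃ / m₂^(3/2) = -28.80000 / 39.50818 ≈ -0.7290

-0.7290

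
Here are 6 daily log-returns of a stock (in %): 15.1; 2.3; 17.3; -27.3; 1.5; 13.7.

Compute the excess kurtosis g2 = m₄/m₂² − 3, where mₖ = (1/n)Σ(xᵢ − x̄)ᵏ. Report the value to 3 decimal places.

x̄ = 3.7667
Σ(xᵢ − x̄)² = 1382.6933 ⇒ m₂ = 230.44889
Σ(xᵢ − x̄)⁴ = 991300.2471 ⇒ m₄ = 165216.70785
m₂² = 53106.69039
g2 = m₄/m₂² − 3 = 3.11103 − 3 ≈ 0.111

0.111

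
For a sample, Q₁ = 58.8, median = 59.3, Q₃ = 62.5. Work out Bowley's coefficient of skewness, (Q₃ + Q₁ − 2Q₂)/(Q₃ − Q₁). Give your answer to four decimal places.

numerator: Q₃ + Q₁ − 2Q₂ = 62.5 + 58.8 − 2×59.3 = 2.7000
denominator: Q₃ − Q₁ = 62.5 − 58.8 = 3.7000
Bowley skewness = 2.7000 / 3.7000 ≈ 0.7297

0.7297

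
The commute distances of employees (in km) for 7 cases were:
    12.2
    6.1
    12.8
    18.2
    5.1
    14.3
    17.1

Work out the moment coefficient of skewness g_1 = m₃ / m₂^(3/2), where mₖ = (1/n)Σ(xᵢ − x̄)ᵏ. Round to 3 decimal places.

-0.377

x̄ = (12.2 + 6.1 + 12.8 + 18.2 + 5.1 + 14.3 + 17.1) / 7 = 12.2571
deviations (xᵢ − x̄): -0.0571, -6.1571, 0.5429, 5.9429, -7.1571, 2.0429, 4.8429
Σ(xᵢ − x̄)² = 152.3771 ⇒ m₂ = 152.3771/7 = 21.76816
Σ(xᵢ − x̄)³ = -267.8891 ⇒ m₃ = -267.8891/7 = -38.26987
m₂^(3/2) = 21.76816^(1.5) = 101.56234
g_1 = m₃ / m₂^(3/2) = -38.26987 / 101.56234 ≈ -0.377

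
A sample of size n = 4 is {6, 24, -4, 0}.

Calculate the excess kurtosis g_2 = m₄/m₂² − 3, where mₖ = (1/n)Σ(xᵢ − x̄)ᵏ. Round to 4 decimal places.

x̄ = 6.5000
Σ(xᵢ − x̄)² = 459.0000 ⇒ m₂ = 114.75000
Σ(xᵢ − x̄)⁴ = 107729.2500 ⇒ m₄ = 26932.31250
m₂² = 13167.56250
g_2 = m₄/m₂² − 3 = 2.04535 − 3 ≈ -0.9546

-0.9546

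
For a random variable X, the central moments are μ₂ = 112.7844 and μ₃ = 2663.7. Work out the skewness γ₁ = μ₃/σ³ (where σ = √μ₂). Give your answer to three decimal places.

σ = √μ₂ = √112.7844 = 10.62000
σ³ = μ₂^(3/2) = 1197.77033
γ₁ = μ₃/σ³ = 2663.7 / 1197.77033 ≈ 2.224

2.224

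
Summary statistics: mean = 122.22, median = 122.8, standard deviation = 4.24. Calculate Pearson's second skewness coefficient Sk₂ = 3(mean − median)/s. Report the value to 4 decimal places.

Sk₂ = 3(122.22 − 122.8) / 4.24 = 3 × -0.5800 / 4.24
    = -1.7400 / 4.24 ≈ -0.4104

-0.4104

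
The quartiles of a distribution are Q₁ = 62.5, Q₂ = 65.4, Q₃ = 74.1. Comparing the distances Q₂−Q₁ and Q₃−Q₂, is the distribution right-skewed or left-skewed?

Q₂ − Q₁ = 2.9;  Q₃ − Q₂ = 8.7
Q₃ − Q₂ > Q₂ − Q₁ ⇒ the upper half is more spread out ⇒ right-skewed.

right-skewed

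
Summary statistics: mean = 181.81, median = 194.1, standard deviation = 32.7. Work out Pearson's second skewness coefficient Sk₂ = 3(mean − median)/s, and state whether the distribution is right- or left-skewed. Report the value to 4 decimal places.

-1.1275, left-skewed

Sk₂ = 3(181.81 − 194.1) / 32.7 = 3 × -12.2900 / 32.7
    = -36.8700 / 32.7 ≈ -1.1275
Sk₂ < 0 ⇒ mean < median ⇒ left-skewed (negative skew).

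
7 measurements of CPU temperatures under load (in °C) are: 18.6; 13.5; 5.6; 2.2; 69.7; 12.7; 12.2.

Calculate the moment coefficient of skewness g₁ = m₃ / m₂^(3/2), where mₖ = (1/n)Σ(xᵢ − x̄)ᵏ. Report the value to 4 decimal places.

x̄ = (18.6 + 13.5 + 5.6 + 2.2 + 69.7 + 12.7 + 12.2) / 7 = 19.2143
deviations (xᵢ − x̄): -0.6143, -5.7143, -13.6143, -17.0143, 50.4857, -6.5143, -7.0143
Σ(xᵢ − x̄)² = 3148.3086 ⇒ m₂ = 3148.3086/7 = 449.75837
Σ(xᵢ − x̄)³ = 120421.2075 ⇒ m₃ = 120421.2075/7 = 17203.02964
m₂^(3/2) = 449.75837^(1.5) = 9538.25387
g₁ = m₃ / m₂^(3/2) = 17203.02964 / 9538.25387 ≈ 1.8036

1.8036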